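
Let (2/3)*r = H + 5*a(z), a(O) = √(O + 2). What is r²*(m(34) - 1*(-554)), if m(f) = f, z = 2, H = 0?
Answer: 132300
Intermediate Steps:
a(O) = √(2 + O)
r = 15 (r = 3*(0 + 5*√(2 + 2))/2 = 3*(0 + 5*√4)/2 = 3*(0 + 5*2)/2 = 3*(0 + 10)/2 = (3/2)*10 = 15)
r²*(m(34) - 1*(-554)) = 15²*(34 - 1*(-554)) = 225*(34 + 554) = 225*588 = 132300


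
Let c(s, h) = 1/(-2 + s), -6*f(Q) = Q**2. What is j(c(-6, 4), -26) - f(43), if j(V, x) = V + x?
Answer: 6769/24 ≈ 282.04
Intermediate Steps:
f(Q) = -Q**2/6
j(c(-6, 4), -26) - f(43) = (1/(-2 - 6) - 26) - (-1)*43**2/6 = (1/(-8) - 26) - (-1)*1849/6 = (-1/8 - 26) - 1*(-1849/6) = -209/8 + 1849/6 = 6769/24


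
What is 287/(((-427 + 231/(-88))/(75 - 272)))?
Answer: 64616/491 ≈ 131.60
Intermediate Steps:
287/(((-427 + 231/(-88))/(75 - 272))) = 287/(((-427 + 231*(-1/88))/(-197))) = 287/(((-427 - 21/8)*(-1/197))) = 287/((-3437/8*(-1/197))) = 287/(3437/1576) = 287*(1576/3437) = 64616/491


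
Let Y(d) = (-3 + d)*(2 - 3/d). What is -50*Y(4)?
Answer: -125/2 ≈ -62.500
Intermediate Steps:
-50*Y(4) = -50*(-9 + 2*4 + 9/4) = -50*(-9 + 8 + 9*(1/4)) = -50*(-9 + 8 + 9/4) = -50*5/4 = -125/2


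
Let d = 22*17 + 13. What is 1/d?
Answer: 1/387 ≈ 0.0025840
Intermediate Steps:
d = 387 (d = 374 + 13 = 387)
1/d = 1/387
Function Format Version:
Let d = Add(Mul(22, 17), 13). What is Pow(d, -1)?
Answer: Rational(1, 387) ≈ 0.0025840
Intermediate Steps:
d = 387 (d = Add(374, 13) = 387)
Pow(d, -1) = Pow(387, -1) = Rational(1, 387)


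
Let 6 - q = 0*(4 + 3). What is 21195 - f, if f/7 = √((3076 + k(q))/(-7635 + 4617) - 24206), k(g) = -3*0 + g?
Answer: 21195 - 7*I*√55121348055/1509 ≈ 21195.0 - 1089.1*I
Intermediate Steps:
q = 6 (q = 6 - 0*(4 + 3) = 6 - 0*7 = 6 - 1*0 = 6 + 0 = 6)
k(g) = g (k(g) = 0 + g = g)
f = 7*I*√55121348055/1509 (f = 7*√((3076 + 6)/(-7635 + 4617) - 24206) = 7*√(3082/(-3018) - 24206) = 7*√(3082*(-1/3018) - 24206) = 7*√(-1541/1509 - 24206) = 7*√(-36528395/1509) = 7*(I*√55121348055/1509) = 7*I*√55121348055/1509 ≈ 1089.1*I)
21195 - f = 21195 - 7*I*√55121348055/1509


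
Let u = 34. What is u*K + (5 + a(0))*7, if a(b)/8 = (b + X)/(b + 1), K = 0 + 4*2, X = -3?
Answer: 139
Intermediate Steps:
K = 8 (K = 0 + 8 = 8)
a(b) = 8*(-3 + b)/(1 + b) (a(b) = 8*((b - 3)/(b + 1)) = 8*((-3 + b)/(1 + b)) = 8*(-3 + b)/(1 + b))
u*K + (5 + a(0))*7 = 34*8 + (5 + 8*(-3 + 0)/(1 + 0))*7 = 272 + (5 + 8*(-3)/1)*7 = 272 + (5 + 8*1*(-3))*7 = 272 + (5 - 24)*7 = 272 - 19*7 = 272 - 133 = 139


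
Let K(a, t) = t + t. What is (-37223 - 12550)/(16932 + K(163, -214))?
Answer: -49773/16504 ≈ -3.0158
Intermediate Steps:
K(a, t) = 2*t
(-37223 - 12550)/(16932 + K(163, -214)) = (-37223 - 12550)/(16932 + 2*(-214)) = -49773/(16932 - 428) = -49773/16504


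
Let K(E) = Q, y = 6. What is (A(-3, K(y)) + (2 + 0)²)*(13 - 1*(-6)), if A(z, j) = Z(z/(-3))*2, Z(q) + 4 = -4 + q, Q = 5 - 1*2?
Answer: -190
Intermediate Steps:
Q = 3 (Q = 5 - 2 = 3)
K(E) = 3
Z(q) = -8 + q (Z(q) = -4 + (-4 + q) = -8 + q)
A(z, j) = -16 - 2*z/3 (A(z, j) = (-8 + z/(-3))*2 = (-8 + z*(-⅓))*2 = (-8 - z/3)*2 = -16 - 2*z/3)
(A(-3, K(y)) + (2 + 0)²)*(13 - 1*(-6)) = ((-16 - ⅔*(-3)) + (2 + 0)²)*(13 - 1*(-6)) = ((-16 + 2) + 2²)*(13 + 6) = (-14 + 4)*19 = -10*19 = -190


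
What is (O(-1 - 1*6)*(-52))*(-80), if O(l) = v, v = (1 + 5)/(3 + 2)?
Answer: 4992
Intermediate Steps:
v = 6/5 ≈ 1.2000
O(l) = 6/5
(O(-1 - 1*6)*(-52))*(-80) = ((6/5)*(-52))*(-80) = -312/5*(-80) = 4992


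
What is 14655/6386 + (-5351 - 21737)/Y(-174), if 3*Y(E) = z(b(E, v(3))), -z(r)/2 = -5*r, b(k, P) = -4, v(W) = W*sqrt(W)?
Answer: 64942263/31930 ≈ 2033.9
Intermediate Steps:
v(W) = W**(3/2)
z(r) = 10*r (z(r) = -(-10)*r = 10*r)
Y(E) = -40/3 (Y(E) = (10*(-4))/3 = (1/3)*(-40) = -40/3)
14655/6386 + (-5351 - 21737)/Y(-174) = 14655/6386 + (-5351 - 21737)/(-40/3) = 14655*(1/6386) - 27088*(-3/40) = 14655/6386 + 10158/5 = 64942263/31930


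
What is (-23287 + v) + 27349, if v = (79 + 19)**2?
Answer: 13666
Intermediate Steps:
v = 9604 (v = 98**2 = 9604)
(-23287 + v) + 27349 = (-23287 + 9604) + 27349 = -13683 + 27349 = 13666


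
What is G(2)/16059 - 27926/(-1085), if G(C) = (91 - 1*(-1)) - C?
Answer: 149520428/5808005 ≈ 25.744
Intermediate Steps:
G(C) = 92 - C (G(C) = (91 + 1) - C = 92 - C)
G(2)/16059 - 27926/(-1085) = (92 - 1*2)/16059 - 27926/(-1085) = (92 - 2)*(1/16059) - 27926*(-1/1085) = 90*(1/16059) + 27926/1085 = 30/5353 + 27926/1085 = 149520428/5808005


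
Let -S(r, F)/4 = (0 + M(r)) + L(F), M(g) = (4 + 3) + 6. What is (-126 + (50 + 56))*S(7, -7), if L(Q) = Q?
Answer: 480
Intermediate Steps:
M(g) = 13 (M(g) = 7 + 6 = 13)
S(r, F) = -52 - 4*F (S(r, F) = -4*((0 + 13) + F) = -4*(13 + F) = -52 - 4*F)
(-126 + (50 + 56))*S(7, -7) = (-126 + (50 + 56))*(-52 - 4*(-7)) = (-126 + 106)*(-52 + 28) = -20*(-24) = 480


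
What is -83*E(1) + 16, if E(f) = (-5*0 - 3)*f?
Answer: 265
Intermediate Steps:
E(f) = -3*f (E(f) = (0 - 3)*f = -3*f)
-83*E(1) + 16 = -(-249) + 16 = -83*(-3) + 16 = 249 + 16 = 265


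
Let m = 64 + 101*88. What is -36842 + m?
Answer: -27890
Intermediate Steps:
m = 8952 (m = 64 + 8888 = 8952)
-36842 + m = -36842 + 8952 = -27890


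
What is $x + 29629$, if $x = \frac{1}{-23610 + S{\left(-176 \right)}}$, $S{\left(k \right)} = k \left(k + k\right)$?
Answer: $\frac{1136035119}{38342} \approx 29629.0$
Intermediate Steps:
$S{\left(k \right)} = 2 k^{2}$ ($S{\left(k \right)} = k 2 k = 2 k^{2}$)
$x = \frac{1}{38342}$ ($x = \frac{1}{-23610 + 2 \left(-176\right)^{2}} = \frac{1}{-23610 + 2 \cdot 30976} = \frac{1}{-23610 + 61952} = \frac{1}{38342} \approx 2.6081 \cdot 10^{-5}$)
$x + 29629 = \frac{1}{38342} + 29629 = \frac{1136035119}{38342}$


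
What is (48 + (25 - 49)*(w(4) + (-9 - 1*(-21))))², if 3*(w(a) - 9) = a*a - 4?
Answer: 304704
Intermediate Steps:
w(a) = 23/3 + a²/3 (w(a) = 9 + (a*a - 4)/3 = 9 + (a² - 4)/3 = 9 + (-4 + a²)/3 = 9 + (-4/3 + a²/3) = 23/3 + a²/3)
(48 + (25 - 49)*(w(4) + (-9 - 1*(-21))))² = (48 + (25 - 49)*((23/3 + (⅓)*4²) + (-9 - 1*(-21))))² = (48 - 24*((23/3 + (⅓)*16) + (-9 + 21)))² = (48 - 24*((23/3 + 16/3) + 12))² = (48 - 24*(13 + 12))² = (48 - 24*25)² = (48 - 600)² = (-552)² = 304704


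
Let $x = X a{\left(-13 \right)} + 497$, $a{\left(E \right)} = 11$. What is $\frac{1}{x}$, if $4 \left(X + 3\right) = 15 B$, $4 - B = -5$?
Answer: $\frac{4}{3341} \approx 0.0011972$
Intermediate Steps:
$B = 9$ ($B = 4 - -5 = 4 + 5 = 9$)
$X = \frac{123}{4}$ ($X = -3 + \frac{15 \cdot 9}{4} = -3 + \frac{1}{4} \cdot 135 = -3 + \frac{135}{4} = \frac{123}{4} \approx 30.75$)
$x = \frac{3341}{4}$ ($x = \frac{123}{4} \cdot 11 + 497 = \frac{1353}{4} + 497 = \frac{3341}{4} \approx 835.25$)
$\frac{1}{x} = \frac{1}{\frac{3341}{4}} = \frac{4}{3341}$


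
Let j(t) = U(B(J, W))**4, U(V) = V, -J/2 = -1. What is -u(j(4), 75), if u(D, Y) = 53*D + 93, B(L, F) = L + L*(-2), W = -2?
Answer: -941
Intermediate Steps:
J = 2 (J = -2*(-1) = 2)
B(L, F) = -L (B(L, F) = L - 2*L = -L)
j(t) = 16 (j(t) = (-1*2)**4 = (-2)**4 = 16)
u(D, Y) = 93 + 53*D
-u(j(4), 75) = -(93 + 53*16) = -(93 + 848) = -1*941 = -941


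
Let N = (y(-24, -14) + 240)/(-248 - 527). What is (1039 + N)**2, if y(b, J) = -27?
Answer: 648044320144/600625 ≈ 1.0790e+6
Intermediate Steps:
N = -213/775 (N = (-27 + 240)/(-248 - 527) = 213/(-775) = 213*(-1/775) = -213/775 ≈ -0.27484)
(1039 + N)**2 = (1039 - 213/775)**2 = (805012/775)**2 = 648044320144/600625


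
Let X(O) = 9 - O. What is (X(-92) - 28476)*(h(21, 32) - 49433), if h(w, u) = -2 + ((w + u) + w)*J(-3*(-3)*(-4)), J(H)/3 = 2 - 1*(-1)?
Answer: 1383820375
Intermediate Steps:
J(H) = 9 (J(H) = 3*(2 - 1*(-1)) = 3*(2 + 1) = 3*3 = 9)
h(w, u) = -2 + 9*u + 18*w (h(w, u) = -2 + ((w + u) + w)*9 = -2 + ((u + w) + w)*9 = -2 + (u + 2*w)*9 = -2 + (9*u + 18*w) = -2 + 9*u + 18*w)
(X(-92) - 28476)*(h(21, 32) - 49433) = ((9 - 1*(-92)) - 28476)*((-2 + 9*32 + 18*21) - 49433) = ((9 + 92) - 28476)*((-2 + 288 + 378) - 49433) = (101 - 28476)*(664 - 49433) = -28375*(-48769) = 1383820375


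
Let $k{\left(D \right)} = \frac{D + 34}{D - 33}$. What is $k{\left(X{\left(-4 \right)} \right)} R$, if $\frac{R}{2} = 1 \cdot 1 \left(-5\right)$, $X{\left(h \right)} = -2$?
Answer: $\frac{64}{7} \approx 9.1429$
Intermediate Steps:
$k{\left(D \right)} = \frac{34 + D}{-33 + D}$
$R = -10$ ($R = 2 \cdot 1 \cdot 1 \left(-5\right) = 2 \cdot 1 \left(-5\right) = 2 \left(-5\right) = -10$)
$k{\left(X{\left(-4 \right)} \right)} R = \frac{34 - 2}{-33 - 2} \left(-10\right) = \frac{1}{-35} \cdot 32 \left(-10\right) = \left(- \frac{1}{35}\right) 32 \left(-10\right) = \left(- \frac{32}{35}\right) \left(-10\right) = \frac{64}{7}$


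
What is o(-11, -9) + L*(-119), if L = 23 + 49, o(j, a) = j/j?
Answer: -8567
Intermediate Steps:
o(j, a) = 1
L = 72
o(-11, -9) + L*(-119) = 1 + 72*(-119) = 1 - 8568 = -8567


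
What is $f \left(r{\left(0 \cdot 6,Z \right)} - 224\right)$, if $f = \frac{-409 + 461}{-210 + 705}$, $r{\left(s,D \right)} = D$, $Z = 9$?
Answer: $- \frac{2236}{99} \approx -22.586$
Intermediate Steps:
$f = \frac{52}{495} \approx 0.10505$
$f \left(r{\left(0 \cdot 6,Z \right)} - 224\right) = \frac{52 \left(9 - 224\right)}{495} = \frac{52}{495} \left(-215\right) = - \frac{2236}{99}$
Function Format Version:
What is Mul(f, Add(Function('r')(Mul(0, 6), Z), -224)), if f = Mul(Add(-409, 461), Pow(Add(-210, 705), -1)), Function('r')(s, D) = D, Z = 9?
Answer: Rational(-2236, 99) ≈ -22.586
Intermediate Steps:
f = Rational(52, 495) (f = Mul(52, Pow(495, -1)) = Mul(52, Rational(1, 495)) = Rational(52, 495) ≈ 0.10505)
Mul(f, Add(Function('r')(Mul(0, 6), Z), -224)) = Mul(Rational(52, 495), Add(9, -224)) = Mul(Rational(52, 495), -215) = Rational(-2236, 99)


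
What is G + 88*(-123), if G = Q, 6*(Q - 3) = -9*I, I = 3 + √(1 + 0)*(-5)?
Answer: -10818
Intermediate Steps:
I = -2 (I = 3 + √1*(-5) = 3 + 1*(-5) = 3 - 5 = -2)
Q = 6 (Q = 3 + (-9*(-2))/6 = 3 + (⅙)*18 = 3 + 3 = 6)
G = 6
G + 88*(-123) = 6 + 88*(-123) = 6 - 10824 = -10818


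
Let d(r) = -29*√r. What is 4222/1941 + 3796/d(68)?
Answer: 4222/1941 - 1898*√17/493 ≈ -13.698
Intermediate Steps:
4222/1941 + 3796/d(68) = 4222/1941 + 3796/((-58*√17)) = 4222/1941 + 3796*(-√17/986) = 4222/1941 - 1898*√17/493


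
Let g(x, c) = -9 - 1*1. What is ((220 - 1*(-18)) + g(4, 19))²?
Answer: 51984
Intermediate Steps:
g(x, c) = -10 (g(x, c) = -9 - 1 = -10)
((220 - 1*(-18)) + g(4, 19))² = ((220 - 1*(-18)) - 10)² = ((220 + 18) - 10)² = (238 - 10)² = 228² = 51984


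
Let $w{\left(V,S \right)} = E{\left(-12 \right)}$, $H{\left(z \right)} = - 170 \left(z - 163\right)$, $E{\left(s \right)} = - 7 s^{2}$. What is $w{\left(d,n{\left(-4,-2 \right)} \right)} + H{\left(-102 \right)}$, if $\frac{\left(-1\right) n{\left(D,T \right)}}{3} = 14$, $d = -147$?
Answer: $44042$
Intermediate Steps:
$n{\left(D,T \right)} = -42$ ($n{\left(D,T \right)} = \left(-3\right) 14 = -42$)
$H{\left(z \right)} = 27710 - 170 z$ ($H{\left(z \right)} = - 170 \left(-163 + z\right) = 27710 - 170 z$)
$w{\left(V,S \right)} = -1008$ ($w{\left(V,S \right)} = - 7 \left(-12\right)^{2} = \left(-7\right) 144 = -1008$)
$w{\left(d,n{\left(-4,-2 \right)} \right)} + H{\left(-102 \right)} = -1008 + \left(27710 - -17340\right) = -1008 + \left(27710 + 17340\right) = -1008 + 45050 = 44042$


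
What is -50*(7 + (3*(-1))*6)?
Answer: 550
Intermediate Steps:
-50*(7 + (3*(-1))*6) = -50*(7 - 3*6) = -50*(7 - 18) = -50*(-11) = 550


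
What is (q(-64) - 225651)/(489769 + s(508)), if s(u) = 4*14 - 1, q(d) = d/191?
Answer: -43099405/93556384 ≈ -0.46068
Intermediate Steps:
q(d) = d/191 (q(d) = d*(1/191) = d/191)
s(u) = 55 (s(u) = 56 - 1 = 55)
(q(-64) - 225651)/(489769 + s(508)) = ((1/191)*(-64) - 225651)/(489769 + 55) = (-64/191 - 225651)/489824 = -43099405/191*1/489824 = -43099405/93556384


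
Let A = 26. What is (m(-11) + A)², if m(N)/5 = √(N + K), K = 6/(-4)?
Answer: 727/2 + 650*I*√2 ≈ 363.5 + 919.24*I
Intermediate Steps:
K = -3/2 (K = 6*(-¼) = -3/2 ≈ -1.5000)
m(N) = 5*√(-3/2 + N) (m(N) = 5*√(N - 3/2) = 5*√(-3/2 + N))
(m(-11) + A)² = (5*√(-6 + 4*(-11))/2 + 26)² = (5*√(-6 - 44)/2 + 26)² = (5*√(-50)/2 + 26)² = (5*(5*I*√2)/2 + 26)² = (25*I*√2/2 + 26)² = (26 + 25*I*√2/2)²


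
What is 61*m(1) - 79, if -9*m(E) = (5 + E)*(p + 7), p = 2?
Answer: -445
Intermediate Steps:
m(E) = -5 - E (m(E) = -(5 + E)*(2 + 7)/9 = -(5 + E)*9/9 = -(45 + 9*E)/9 = -5 - E)
61*m(1) - 79 = 61*(-5 - 1*1) - 79 = 61*(-5 - 1) - 79 = 61*(-6) - 79 = -366 - 79 = -445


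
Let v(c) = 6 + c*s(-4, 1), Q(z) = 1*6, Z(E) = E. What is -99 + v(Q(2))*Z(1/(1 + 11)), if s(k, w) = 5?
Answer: -96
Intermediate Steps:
Q(z) = 6
v(c) = 6 + 5*c (v(c) = 6 + c*5 = 6 + 5*c)
-99 + v(Q(2))*Z(1/(1 + 11)) = -99 + (6 + 5*6)/(1 + 11) = -99 + (6 + 30)/12 = -99 + 36*(1/12) = -99 + 3 = -96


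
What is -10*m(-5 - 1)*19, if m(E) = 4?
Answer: -760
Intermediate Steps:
-10*m(-5 - 1)*19 = -10*4*19 = -40*19 = -760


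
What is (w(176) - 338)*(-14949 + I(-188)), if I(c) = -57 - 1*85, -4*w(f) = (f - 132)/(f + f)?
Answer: 163239347/32 ≈ 5.1012e+6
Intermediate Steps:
w(f) = -(-132 + f)/(8*f) (w(f) = -(f - 132)/(4*(f + f)) = -(-132 + f)/(4*(2*f)) = -(-132 + f)*1/(2*f)/4 = -(-132 + f)/(8*f))
I(c) = -142 (I(c) = -57 - 85 = -142)
(w(176) - 338)*(-14949 + I(-188)) = ((⅛)*(132 - 1*176)/176 - 338)*(-14949 - 142) = ((⅛)*(1/176)*(132 - 176) - 338)*(-15091) = ((⅛)*(1/176)*(-44) - 338)*(-15091) = (-1/32 - 338)*(-15091) = -10817/32*(-15091) = 163239347/32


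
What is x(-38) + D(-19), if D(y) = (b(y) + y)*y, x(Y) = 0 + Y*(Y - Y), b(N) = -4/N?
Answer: 357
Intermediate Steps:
x(Y) = 0 (x(Y) = 0 + Y*0 = 0 + 0 = 0)
D(y) = y*(y - 4/y) (D(y) = (-4/y + y)*y = (y - 4/y)*y = y*(y - 4/y))
x(-38) + D(-19) = 0 + (-4 + (-19)**2) = 0 + (-4 + 361) = 0 + 357 = 357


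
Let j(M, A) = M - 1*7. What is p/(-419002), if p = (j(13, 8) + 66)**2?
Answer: -2592/209501 ≈ -0.012372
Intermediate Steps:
j(M, A) = -7 + M (j(M, A) = M - 7 = -7 + M)
p = 5184 (p = ((-7 + 13) + 66)**2 = (6 + 66)**2 = 72**2 = 5184)
p/(-419002) = 5184/(-419002) = 5184*(-1/419002) = -2592/209501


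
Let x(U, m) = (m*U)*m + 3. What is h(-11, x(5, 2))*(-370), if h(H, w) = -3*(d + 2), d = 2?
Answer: 4440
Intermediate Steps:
x(U, m) = 3 + U*m² (x(U, m) = (U*m)*m + 3 = U*m² + 3 = 3 + U*m²)
h(H, w) = -12 (h(H, w) = -3*(2 + 2) = -3*4 = -12)
h(-11, x(5, 2))*(-370) = -12*(-370) = 4440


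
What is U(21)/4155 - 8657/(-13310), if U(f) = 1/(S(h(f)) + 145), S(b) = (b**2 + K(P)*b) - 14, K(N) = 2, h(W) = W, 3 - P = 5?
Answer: 20077720/30869157 ≈ 0.65041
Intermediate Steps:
P = -2 (P = 3 - 1*5 = 3 - 5 = -2)
S(b) = -14 + b**2 + 2*b (S(b) = (b**2 + 2*b) - 14 = -14 + b**2 + 2*b)
U(f) = 1/(131 + f**2 + 2*f) (U(f) = 1/((-14 + f**2 + 2*f) + 145) = 1/(131 + f**2 + 2*f))
U(21)/4155 - 8657/(-13310) = 1/((131 + 21**2 + 2*21)*4155) - 8657/(-13310) = (1/4155)/(131 + 441 + 42) - 8657*(-1/13310) = (1/4155)/614 + 787/1210 = (1/614)*(1/4155) + 787/1210 = 1/2551170 + 787/1210 = 20077720/30869157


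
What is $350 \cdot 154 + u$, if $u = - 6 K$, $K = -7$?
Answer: $53942$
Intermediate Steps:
$u = 42$ ($u = \left(-6\right) \left(-7\right) = 42$)
$350 \cdot 154 + u = 350 \cdot 154 + 42 = 53900 + 42 = 53942$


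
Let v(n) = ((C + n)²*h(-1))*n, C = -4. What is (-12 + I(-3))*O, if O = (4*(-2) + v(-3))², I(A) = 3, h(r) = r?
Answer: -173889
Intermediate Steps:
v(n) = -n*(-4 + n)² (v(n) = ((-4 + n)²*(-1))*n = (-(-4 + n)²)*n = -n*(-4 + n)²)
O = 19321 (O = (4*(-2) - 1*(-3)*(-4 - 3)²)² = (-8 - 1*(-3)*(-7)²)² = (-8 - 1*(-3)*49)² = (-8 + 147)² = 139² = 19321)
(-12 + I(-3))*O = (-12 + 3)*19321 = -9*19321 = -173889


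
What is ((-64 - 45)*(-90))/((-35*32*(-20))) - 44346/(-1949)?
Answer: 101247009/4365760 ≈ 23.191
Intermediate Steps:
((-64 - 45)*(-90))/((-35*32*(-20))) - 44346/(-1949) = (-109*(-90))/((-1120*(-20))) - 44346*(-1/1949) = 9810/22400 + 44346/1949 = 9810*(1/22400) + 44346/1949 = 981/2240 + 44346/1949 = 101247009/4365760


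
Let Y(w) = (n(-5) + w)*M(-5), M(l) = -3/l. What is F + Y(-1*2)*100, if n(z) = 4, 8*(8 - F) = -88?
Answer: 139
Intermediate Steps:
F = 19 (F = 8 - ⅛*(-88) = 8 + 11 = 19)
Y(w) = 12/5 + 3*w/5 (Y(w) = (4 + w)*(-3/(-5)) = (4 + w)*(-3*(-⅕)) = (4 + w)*(⅗) = 12/5 + 3*w/5)
F + Y(-1*2)*100 = 19 + (12/5 + 3*(-1*2)/5)*100 = 19 + (12/5 + (⅗)*(-2))*100 = 19 + (12/5 - 6/5)*100 = 19 + (6/5)*100 = 19 + 120 = 139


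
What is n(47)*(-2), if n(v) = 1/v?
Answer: -2/47 ≈ -0.042553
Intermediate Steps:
n(47)*(-2) = -2/47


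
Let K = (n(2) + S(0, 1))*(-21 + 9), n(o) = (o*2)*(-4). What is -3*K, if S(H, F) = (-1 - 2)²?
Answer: -252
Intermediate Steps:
n(o) = -8*o (n(o) = (2*o)*(-4) = -8*o)
S(H, F) = 9 (S(H, F) = (-3)² = 9)
K = 84 (K = (-8*2 + 9)*(-21 + 9) = (-16 + 9)*(-12) = -7*(-12) = 84)
-3*K = -3*84 = -252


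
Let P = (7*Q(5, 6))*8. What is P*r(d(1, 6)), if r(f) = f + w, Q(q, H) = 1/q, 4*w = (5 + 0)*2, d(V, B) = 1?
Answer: 196/5 ≈ 39.200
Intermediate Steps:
w = 5/2 (w = ((5 + 0)*2)/4 = (5*2)/4 = (¼)*10 = 5/2 ≈ 2.5000)
r(f) = 5/2 + f (r(f) = f + 5/2 = 5/2 + f)
P = 56/5 (P = (7/5)*8 = 56/5 ≈ 11.200)
P*r(d(1, 6)) = 56*(5/2 + 1)/5 = (56/5)*(7/2) = 196/5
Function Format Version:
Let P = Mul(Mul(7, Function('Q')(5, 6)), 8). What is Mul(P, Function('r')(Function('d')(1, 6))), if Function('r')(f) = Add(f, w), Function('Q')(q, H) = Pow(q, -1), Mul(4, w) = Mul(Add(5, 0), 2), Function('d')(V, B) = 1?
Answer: Rational(196, 5) ≈ 39.200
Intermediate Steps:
w = Rational(5, 2) (w = Mul(Rational(1, 4), Mul(Add(5, 0), 2)) = Mul(Rational(1, 4), Mul(5, 2)) = Mul(Rational(1, 4), 10) = Rational(5, 2) ≈ 2.5000)
Function('r')(f) = Add(Rational(5, 2), f) (Function('r')(f) = Add(f, Rational(5, 2)) = Add(Rational(5, 2), f))
P = Rational(56, 5) (P = Mul(Mul(7, Pow(5, -1)), 8) = Mul(Mul(7, Rational(1, 5)), 8) = Mul(Rational(7, 5), 8) = Rational(56, 5) ≈ 11.200)
Mul(P, Function('r')(Function('d')(1, 6))) = Mul(Rational(56, 5), Add(Rational(5, 2), 1)) = Mul(Rational(56, 5), Rational(7, 2)) = Rational(196, 5)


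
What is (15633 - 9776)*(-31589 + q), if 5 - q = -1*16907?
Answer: -85963189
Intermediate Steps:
q = 16912 (q = 5 - (-1)*16907 = 5 - 1*(-16907) = 5 + 16907 = 16912)
(15633 - 9776)*(-31589 + q) = (15633 - 9776)*(-31589 + 16912) = 5857*(-14677) = -85963189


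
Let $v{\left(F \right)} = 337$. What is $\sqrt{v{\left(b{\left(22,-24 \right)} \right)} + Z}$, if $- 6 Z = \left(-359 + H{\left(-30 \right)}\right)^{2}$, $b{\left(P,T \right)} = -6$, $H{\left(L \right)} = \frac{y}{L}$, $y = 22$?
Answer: $\frac{i \sqrt{42992799}}{45} \approx 145.71 i$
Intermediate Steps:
$H{\left(L \right)} = \frac{22}{L}$
$Z = - \frac{14558408}{675}$ ($Z = - \frac{\left(-359 + \frac{22}{-30}\right)^{2}}{6} = - \frac{\left(-359 + 22 \left(- \frac{1}{30}\right)\right)^{2}}{6} = - \frac{\left(-359 - \frac{11}{15}\right)^{2}}{6} = - \frac{\left(- \frac{5396}{15}\right)^{2}}{6} = \left(- \frac{1}{6}\right) \frac{29116816}{225} = - \frac{14558408}{675} \approx -21568.0$)
$\sqrt{v{\left(b{\left(22,-24 \right)} \right)} + Z} = \sqrt{337 - \frac{14558408}{675}} = \sqrt{- \frac{14330933}{675}} = \frac{i \sqrt{42992799}}{45}$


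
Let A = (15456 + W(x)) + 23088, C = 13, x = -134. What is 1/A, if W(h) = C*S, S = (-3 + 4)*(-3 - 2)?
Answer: 1/38479 ≈ 2.5988e-5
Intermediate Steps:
S = -5 (S = 1*(-5) = -5)
W(h) = -65 (W(h) = 13*(-5) = -65)
A = 38479 (A = (15456 - 65) + 23088 = 15391 + 23088 = 38479)
1/A = 1/38479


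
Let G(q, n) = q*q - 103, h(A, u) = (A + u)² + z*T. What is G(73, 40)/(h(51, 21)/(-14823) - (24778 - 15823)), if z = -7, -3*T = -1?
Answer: -116197497/199117720 ≈ -0.58356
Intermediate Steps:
T = ⅓ (T = -⅓*(-1) = ⅓ ≈ 0.33333)
h(A, u) = -7/3 + (A + u)² (h(A, u) = (A + u)² - 7*⅓ = (A + u)² - 7/3 = -7/3 + (A + u)²)
G(q, n) = -103 + q² (G(q, n) = q² - 103 = -103 + q²)
G(73, 40)/(h(51, 21)/(-14823) - (24778 - 15823)) = (-103 + 73²)/((-7/3 + (51 + 21)²)/(-14823) - (24778 - 15823)) = (-103 + 5329)/((-7/3 + 72²)*(-1/14823) - 1*8955) = 5226/((-7/3 + 5184)*(-1/14823) - 8955) = 5226/((15545/3)*(-1/14823) - 8955) = 5226/(-15545/44469 - 8955) = 5226/(-398235440/44469) = 5226*(-44469/398235440) = -116197497/199117720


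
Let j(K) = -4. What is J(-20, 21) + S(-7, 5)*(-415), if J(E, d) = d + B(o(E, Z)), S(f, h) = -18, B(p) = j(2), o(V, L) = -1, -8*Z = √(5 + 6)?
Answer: 7487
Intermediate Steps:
Z = -√11/8 (Z = -√(5 + 6)/8 = -√11/8 ≈ -0.41458)
B(p) = -4
J(E, d) = -4 + d (J(E, d) = d - 4 = -4 + d)
J(-20, 21) + S(-7, 5)*(-415) = (-4 + 21) - 18*(-415) = 17 + 7470 = 7487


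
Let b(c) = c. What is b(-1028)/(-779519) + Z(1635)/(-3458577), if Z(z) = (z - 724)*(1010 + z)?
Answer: -1874769667649/2696026484463 ≈ -0.69538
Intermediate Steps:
Z(z) = (-724 + z)*(1010 + z)
b(-1028)/(-779519) + Z(1635)/(-3458577) = -1028/(-779519) + (-731240 + 1635² + 286*1635)/(-3458577) = -1028*(-1/779519) + (-731240 + 2673225 + 467610)*(-1/3458577) = 1028/779519 + 2409595*(-1/3458577) = 1028/779519 - 2409595/3458577 = -1874769667649/2696026484463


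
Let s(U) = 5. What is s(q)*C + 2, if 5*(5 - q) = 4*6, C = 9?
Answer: 47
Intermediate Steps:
q = ⅕ (q = 5 - 4*6/5 = 5 - ⅕*24 = 5 - 24/5 = ⅕ ≈ 0.20000)
s(q)*C + 2 = 5*9 + 2 = 45 + 2 = 47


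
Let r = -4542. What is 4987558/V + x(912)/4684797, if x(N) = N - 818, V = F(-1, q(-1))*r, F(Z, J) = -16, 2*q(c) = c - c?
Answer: 3894283931149/56742261264 ≈ 68.631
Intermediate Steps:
q(c) = 0 (q(c) = (c - c)/2 = (½)*0 = 0)
V = 72672 (V = -16*(-4542) = 72672)
x(N) = -818 + N
4987558/V + x(912)/4684797 = 4987558/72672 + (-818 + 912)/4684797 = 4987558*(1/72672) + 94*(1/4684797) = 2493779/36336 + 94/4684797 = 3894283931149/56742261264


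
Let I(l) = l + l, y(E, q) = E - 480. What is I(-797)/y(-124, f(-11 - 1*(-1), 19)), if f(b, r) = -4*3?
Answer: 797/302 ≈ 2.6391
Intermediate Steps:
f(b, r) = -12
y(E, q) = -480 + E
I(l) = 2*l
I(-797)/y(-124, f(-11 - 1*(-1), 19)) = (2*(-797))/(-480 - 124) = -1594/(-604) = -1594*(-1/604) = 797/302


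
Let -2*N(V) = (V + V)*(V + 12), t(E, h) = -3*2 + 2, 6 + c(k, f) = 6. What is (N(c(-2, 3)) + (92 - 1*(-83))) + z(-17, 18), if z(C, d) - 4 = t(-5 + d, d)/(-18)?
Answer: 1613/9 ≈ 179.22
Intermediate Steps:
c(k, f) = 0 (c(k, f) = -6 + 6 = 0)
t(E, h) = -4 (t(E, h) = -6 + 2 = -4)
z(C, d) = 38/9 (z(C, d) = 4 - 4/(-18) = 4 - 4*(-1/18) = 4 + 2/9 = 38/9)
N(V) = -V*(12 + V) (N(V) = -(V + V)*(V + 12)/2 = -2*V*(12 + V)/2 = -V*(12 + V))
(N(c(-2, 3)) + (92 - 1*(-83))) + z(-17, 18) = (-1*0*(12 + 0) + (92 - 1*(-83))) + 38/9 = (-1*0*12 + (92 + 83)) + 38/9 = (0 + 175) + 38/9 = 175 + 38/9 = 1613/9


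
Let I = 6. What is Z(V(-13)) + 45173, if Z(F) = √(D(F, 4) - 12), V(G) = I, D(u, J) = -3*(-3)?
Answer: 45173 + I*√3 ≈ 45173.0 + 1.732*I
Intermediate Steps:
D(u, J) = 9
V(G) = 6
Z(F) = I*√3 (Z(F) = √(9 - 12) = √(-3) = I*√3)
Z(V(-13)) + 45173 = I*√3 + 45173 = 45173 + I*√3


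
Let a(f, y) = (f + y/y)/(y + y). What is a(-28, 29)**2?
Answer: 729/3364 ≈ 0.21671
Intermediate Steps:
a(f, y) = (1 + f)/(2*y) (a(f, y) = (f + 1)/((2*y)) = (1 + f)*(1/(2*y)) = (1 + f)/(2*y))
a(-28, 29)**2 = ((1/2)*(1 - 28)/29)**2 = ((1/2)*(1/29)*(-27))**2 = (-27/58)**2 = 729/3364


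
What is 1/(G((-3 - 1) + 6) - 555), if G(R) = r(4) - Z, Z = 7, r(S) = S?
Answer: -1/558 ≈ -0.0017921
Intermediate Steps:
G(R) = -3 (G(R) = 4 - 1*7 = 4 - 7 = -3)
1/(G((-3 - 1) + 6) - 555) = 1/(-3 - 555) = 1/(-558) = -1/558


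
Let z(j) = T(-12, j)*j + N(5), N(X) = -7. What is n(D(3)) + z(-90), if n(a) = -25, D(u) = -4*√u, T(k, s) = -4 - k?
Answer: -752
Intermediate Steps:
z(j) = -7 + 8*j (z(j) = (-4 - 1*(-12))*j - 7 = (-4 + 12)*j - 7 = 8*j - 7 = -7 + 8*j)
n(D(3)) + z(-90) = -25 + (-7 + 8*(-90)) = -25 + (-7 - 720) = -25 - 727 = -752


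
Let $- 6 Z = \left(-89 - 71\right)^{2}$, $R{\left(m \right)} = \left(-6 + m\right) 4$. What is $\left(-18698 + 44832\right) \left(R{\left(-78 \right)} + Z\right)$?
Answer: $- \frac{360858272}{3} \approx -1.2029 \cdot 10^{8}$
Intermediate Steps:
$R{\left(m \right)} = -24 + 4 m$
$Z = - \frac{12800}{3}$ ($Z = - \frac{\left(-89 - 71\right)^{2}}{6} = - \frac{\left(-160\right)^{2}}{6} = \left(- \frac{1}{6}\right) 25600 = - \frac{12800}{3} \approx -4266.7$)
$\left(-18698 + 44832\right) \left(R{\left(-78 \right)} + Z\right) = \left(-18698 + 44832\right) \left(\left(-24 + 4 \left(-78\right)\right) - \frac{12800}{3}\right) = 26134 \left(\left(-24 - 312\right) - \frac{12800}{3}\right) = 26134 \left(-336 - \frac{12800}{3}\right) = 26134 \left(- \frac{13808}{3}\right) = - \frac{360858272}{3}$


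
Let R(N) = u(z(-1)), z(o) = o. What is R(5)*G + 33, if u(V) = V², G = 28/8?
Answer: 73/2 ≈ 36.500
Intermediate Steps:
G = 7/2 (G = 28*(⅛) = 7/2 ≈ 3.5000)
R(N) = 1 (R(N) = (-1)² = 1)
R(5)*G + 33 = 1*(7/2) + 33 = 7/2 + 33 = 73/2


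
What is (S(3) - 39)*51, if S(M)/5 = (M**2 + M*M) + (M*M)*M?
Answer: 9486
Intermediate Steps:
S(M) = 5*M**3 + 10*M**2 (S(M) = 5*((M**2 + M*M) + (M*M)*M) = 5*((M**2 + M**2) + M**2*M) = 5*(2*M**2 + M**3) = 5*(M**3 + 2*M**2) = 5*M**3 + 10*M**2)
(S(3) - 39)*51 = (5*3**2*(2 + 3) - 39)*51 = (5*9*5 - 39)*51 = (225 - 39)*51 = 186*51 = 9486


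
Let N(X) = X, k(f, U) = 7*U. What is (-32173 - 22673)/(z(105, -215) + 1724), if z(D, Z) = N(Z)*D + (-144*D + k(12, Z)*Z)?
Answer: -3047/15978 ≈ -0.19070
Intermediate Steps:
z(D, Z) = -144*D + 7*Z**2 + D*Z (z(D, Z) = Z*D + (-144*D + (7*Z)*Z) = D*Z + (-144*D + 7*Z**2) = -144*D + 7*Z**2 + D*Z)
(-32173 - 22673)/(z(105, -215) + 1724) = (-32173 - 22673)/((-144*105 + 7*(-215)**2 + 105*(-215)) + 1724) = -54846/((-15120 + 7*46225 - 22575) + 1724) = -54846/((-15120 + 323575 - 22575) + 1724) = -54846/(285880 + 1724) = -54846/287604 = -54846*1/287604 = -3047/15978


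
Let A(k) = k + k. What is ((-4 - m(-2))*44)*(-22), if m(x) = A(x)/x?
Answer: 5808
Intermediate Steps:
A(k) = 2*k
m(x) = 2 (m(x) = (2*x)/x = 2)
((-4 - m(-2))*44)*(-22) = ((-4 - 1*2)*44)*(-22) = ((-4 - 2)*44)*(-22) = -6*44*(-22) = -264*(-22) = 5808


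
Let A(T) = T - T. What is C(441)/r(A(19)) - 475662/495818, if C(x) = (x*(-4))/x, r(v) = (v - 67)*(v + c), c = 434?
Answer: -3457329091/3604348951 ≈ -0.95921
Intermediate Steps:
A(T) = 0
r(v) = (-67 + v)*(434 + v) (r(v) = (v - 67)*(v + 434) = (-67 + v)*(434 + v))
C(x) = -4 (C(x) = (-4*x)/x = -4)
C(441)/r(A(19)) - 475662/495818 = -4/(-29078 + 0² + 367*0) - 475662/495818 = -4/(-29078 + 0 + 0) - 475662*1/495818 = -4/(-29078) - 237831/247909 = -4*(-1/29078) - 237831/247909 = 2/14539 - 237831/247909 = -3457329091/3604348951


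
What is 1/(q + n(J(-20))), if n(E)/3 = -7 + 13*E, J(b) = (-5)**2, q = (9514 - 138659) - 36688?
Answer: -1/164879 ≈ -6.0651e-6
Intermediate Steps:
q = -165833 (q = -129145 - 36688 = -165833)
J(b) = 25
n(E) = -21 + 39*E (n(E) = 3*(-7 + 13*E) = -21 + 39*E)
1/(q + n(J(-20))) = 1/(-165833 + (-21 + 39*25)) = 1/(-165833 + (-21 + 975)) = 1/(-165833 + 954) = 1/(-164879) = -1/164879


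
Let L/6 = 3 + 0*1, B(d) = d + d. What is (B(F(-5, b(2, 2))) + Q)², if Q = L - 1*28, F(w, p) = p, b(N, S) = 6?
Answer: 4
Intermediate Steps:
B(d) = 2*d
L = 18 (L = 6*(3 + 0*1) = 6*(3 + 0) = 6*3 = 18)
Q = -10 (Q = 18 - 1*28 = 18 - 28 = -10)
(B(F(-5, b(2, 2))) + Q)² = (2*6 - 10)² = (12 - 10)² = 2² = 4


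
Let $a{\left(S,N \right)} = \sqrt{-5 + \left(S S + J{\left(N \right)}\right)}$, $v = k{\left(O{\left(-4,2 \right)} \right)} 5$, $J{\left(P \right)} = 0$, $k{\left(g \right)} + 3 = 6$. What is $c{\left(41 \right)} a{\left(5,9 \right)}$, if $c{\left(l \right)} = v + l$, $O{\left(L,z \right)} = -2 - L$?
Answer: $112 \sqrt{5} \approx 250.44$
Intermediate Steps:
$k{\left(g \right)} = 3$ ($k{\left(g \right)} = -3 + 6 = 3$)
$v = 15$ ($v = 3 \cdot 5 = 15$)
$c{\left(l \right)} = 15 + l$
$a{\left(S,N \right)} = \sqrt{-5 + S^{2}}$ ($a{\left(S,N \right)} = \sqrt{-5 + \left(S S + 0\right)} = \sqrt{-5 + \left(S^{2} + 0\right)} = \sqrt{-5 + S^{2}}$)
$c{\left(41 \right)} a{\left(5,9 \right)} = \left(15 + 41\right) \sqrt{-5 + 5^{2}} = 56 \sqrt{-5 + 25} = 56 \sqrt{20} = 56 \cdot 2 \sqrt{5} = 112 \sqrt{5}$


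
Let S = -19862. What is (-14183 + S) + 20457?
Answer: -13588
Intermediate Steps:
(-14183 + S) + 20457 = (-14183 - 19862) + 20457 = -34045 + 20457 = -13588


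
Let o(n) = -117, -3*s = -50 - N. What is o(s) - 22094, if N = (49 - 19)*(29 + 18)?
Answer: -22211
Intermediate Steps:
N = 1410 (N = 30*47 = 1410)
s = 1460/3 (s = -(-50 - 1*1410)/3 = -(-50 - 1410)/3 = -1/3*(-1460) = 1460/3 ≈ 486.67)
o(s) - 22094 = -117 - 22094 = -22211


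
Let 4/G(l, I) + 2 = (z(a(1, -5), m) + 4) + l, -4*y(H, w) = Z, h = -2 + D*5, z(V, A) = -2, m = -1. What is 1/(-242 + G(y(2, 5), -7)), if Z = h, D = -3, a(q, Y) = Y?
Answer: -17/4098 ≈ -0.0041484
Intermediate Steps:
h = -17 (h = -2 - 3*5 = -2 - 15 = -17)
Z = -17
y(H, w) = 17/4 (y(H, w) = -1/4*(-17) = 17/4)
G(l, I) = 4/l (G(l, I) = 4/(-2 + ((-2 + 4) + l)) = 4/(-2 + (2 + l)) = 4/l)
1/(-242 + G(y(2, 5), -7)) = 1/(-242 + 4/(17/4)) = 1/(-242 + 4*(4/17)) = 1/(-242 + 16/17) = 1/(-4098/17) = -17/4098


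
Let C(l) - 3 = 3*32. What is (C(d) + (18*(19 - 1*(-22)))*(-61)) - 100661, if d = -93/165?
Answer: -145580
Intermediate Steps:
d = -31/55 (d = -93*1/165 = -31/55 ≈ -0.56364)
C(l) = 99 (C(l) = 3 + 3*32 = 3 + 96 = 99)
(C(d) + (18*(19 - 1*(-22)))*(-61)) - 100661 = (99 + (18*(19 - 1*(-22)))*(-61)) - 100661 = (99 + (18*(19 + 22))*(-61)) - 100661 = (99 + (18*41)*(-61)) - 100661 = (99 + 738*(-61)) - 100661 = (99 - 45018) - 100661 = -44919 - 100661 = -145580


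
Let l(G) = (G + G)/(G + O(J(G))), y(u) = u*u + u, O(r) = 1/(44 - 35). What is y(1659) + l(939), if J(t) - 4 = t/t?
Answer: 11638158891/4226 ≈ 2.7539e+6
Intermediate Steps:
J(t) = 5 (J(t) = 4 + t/t = 4 + 1 = 5)
O(r) = ⅑ (O(r) = 1/9 = ⅑)
y(u) = u + u² (y(u) = u² + u = u + u²)
l(G) = 2*G/(⅑ + G) (l(G) = (G + G)/(G + ⅑) = (2*G)/(⅑ + G) = 2*G/(⅑ + G))
y(1659) + l(939) = 1659*(1 + 1659) + 18*939/(1 + 9*939) = 1659*1660 + 18*939/(1 + 8451) = 2753940 + 18*939/8452 = 2753940 + 18*939*(1/8452) = 2753940 + 8451/4226 = 11638158891/4226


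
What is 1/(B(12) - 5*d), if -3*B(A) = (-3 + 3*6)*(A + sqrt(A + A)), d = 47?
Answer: -59/17285 + 2*sqrt(6)/17285 ≈ -0.0031299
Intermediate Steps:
B(A) = -5*A - 5*sqrt(2)*sqrt(A) (B(A) = -(-3 + 3*6)*(A + sqrt(A + A))/3 = -(-3 + 18)*(A + sqrt(2*A))/3 = -5*(A + sqrt(2)*sqrt(A)) = -(15*A + 15*sqrt(2)*sqrt(A))/3 = -5*A - 5*sqrt(2)*sqrt(A))
1/(B(12) - 5*d) = 1/((-5*12 - 5*sqrt(2)*sqrt(12)) - 5*47) = 1/((-60 - 5*sqrt(2)*2*sqrt(3)) - 235) = 1/((-60 - 10*sqrt(6)) - 235) = 1/(-295 - 10*sqrt(6))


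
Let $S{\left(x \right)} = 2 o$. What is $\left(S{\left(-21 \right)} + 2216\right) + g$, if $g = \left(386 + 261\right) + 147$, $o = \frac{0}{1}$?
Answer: $3010$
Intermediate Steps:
$o = 0$ ($o = 0 \cdot 1 = 0$)
$g = 794$ ($g = 647 + 147 = 794$)
$S{\left(x \right)} = 0$ ($S{\left(x \right)} = 2 \cdot 0 = 0$)
$\left(S{\left(-21 \right)} + 2216\right) + g = \left(0 + 2216\right) + 794 = 2216 + 794 = 3010$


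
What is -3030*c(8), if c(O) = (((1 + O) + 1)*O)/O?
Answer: -30300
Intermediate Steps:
c(O) = 2 + O (c(O) = ((2 + O)*O)/O = (O*(2 + O))/O = 2 + O)
-3030*c(8) = -3030*(2 + 8) = -3030*10 = -30300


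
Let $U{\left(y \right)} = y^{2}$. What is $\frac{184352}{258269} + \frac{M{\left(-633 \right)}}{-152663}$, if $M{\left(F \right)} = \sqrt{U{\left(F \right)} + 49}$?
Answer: $\frac{184352}{258269} - \frac{\sqrt{400738}}{152663} \approx 0.70965$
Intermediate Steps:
$M{\left(F \right)} = \sqrt{49 + F^{2}}$ ($M{\left(F \right)} = \sqrt{F^{2} + 49} = \sqrt{49 + F^{2}}$)
$\frac{184352}{258269} + \frac{M{\left(-633 \right)}}{-152663} = \frac{184352}{258269} + \frac{\sqrt{49 + \left(-633\right)^{2}}}{-152663} = 184352 \cdot \frac{1}{258269} + \sqrt{49 + 400689} \left(- \frac{1}{152663}\right) = \frac{184352}{258269} + \sqrt{400738} \left(- \frac{1}{152663}\right) = \frac{184352}{258269} - \frac{\sqrt{400738}}{152663}$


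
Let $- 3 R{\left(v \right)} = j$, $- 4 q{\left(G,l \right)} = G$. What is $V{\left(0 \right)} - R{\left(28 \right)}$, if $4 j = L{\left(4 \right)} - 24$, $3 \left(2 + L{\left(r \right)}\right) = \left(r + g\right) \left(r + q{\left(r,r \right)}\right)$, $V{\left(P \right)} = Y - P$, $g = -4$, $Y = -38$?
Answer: $- \frac{241}{6} \approx -40.167$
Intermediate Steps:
$q{\left(G,l \right)} = - \frac{G}{4}$
$V{\left(P \right)} = -38 - P$
$L{\left(r \right)} = -2 + \frac{r \left(-4 + r\right)}{4}$ ($L{\left(r \right)} = -2 + \frac{\left(r - 4\right) \left(r - \frac{r}{4}\right)}{3} = -2 + \frac{\left(-4 + r\right) \frac{3 r}{4}}{3} = -2 + \frac{\frac{3}{4} r \left(-4 + r\right)}{3} = -2 + \frac{r \left(-4 + r\right)}{4}$)
$j = - \frac{13}{2}$ ($j = \frac{\left(-2 - 4 + \frac{4^{2}}{4}\right) - 24}{4} = \frac{\left(-2 - 4 + \frac{1}{4} \cdot 16\right) - 24}{4} = \frac{\left(-2 - 4 + 4\right) - 24}{4} = \frac{-2 - 24}{4} = \frac{1}{4} \left(-26\right) = - \frac{13}{2} \approx -6.5$)
$R{\left(v \right)} = \frac{13}{6}$ ($R{\left(v \right)} = \left(- \frac{1}{3}\right) \left(- \frac{13}{2}\right) = \frac{13}{6}$)
$V{\left(0 \right)} - R{\left(28 \right)} = \left(-38 - 0\right) - \frac{13}{6} = \left(-38 + 0\right) - \frac{13}{6} = -38 - \frac{13}{6} = - \frac{241}{6}$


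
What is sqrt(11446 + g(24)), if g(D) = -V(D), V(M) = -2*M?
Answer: sqrt(11494) ≈ 107.21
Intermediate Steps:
g(D) = 2*D (g(D) = -(-2)*D = 2*D)
sqrt(11446 + g(24)) = sqrt(11446 + 2*24) = sqrt(11446 + 48) = sqrt(11494)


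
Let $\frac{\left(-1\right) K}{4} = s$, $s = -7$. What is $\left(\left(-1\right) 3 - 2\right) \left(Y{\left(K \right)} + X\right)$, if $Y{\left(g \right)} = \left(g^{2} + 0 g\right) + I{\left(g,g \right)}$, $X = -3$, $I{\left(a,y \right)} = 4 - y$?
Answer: $-3785$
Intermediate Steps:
$K = 28$ ($K = \left(-4\right) \left(-7\right) = 28$)
$Y{\left(g \right)} = 4 + g^{2} - g$ ($Y{\left(g \right)} = \left(g^{2} + 0 g\right) - \left(-4 + g\right) = \left(g^{2} + 0\right) - \left(-4 + g\right) = g^{2} - \left(-4 + g\right) = 4 + g^{2} - g$)
$\left(\left(-1\right) 3 - 2\right) \left(Y{\left(K \right)} + X\right) = \left(\left(-1\right) 3 - 2\right) \left(\left(4 + 28^{2} - 28\right) - 3\right) = \left(-3 - 2\right) \left(\left(4 + 784 - 28\right) - 3\right) = - 5 \left(760 - 3\right) = \left(-5\right) 757 = -3785$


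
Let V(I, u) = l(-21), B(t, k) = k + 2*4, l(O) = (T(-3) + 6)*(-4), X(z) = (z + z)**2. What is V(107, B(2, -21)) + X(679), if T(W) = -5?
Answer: 1844160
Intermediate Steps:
X(z) = 4*z**2 (X(z) = (2*z)**2 = 4*z**2)
l(O) = -4 (l(O) = (-5 + 6)*(-4) = 1*(-4) = -4)
B(t, k) = 8 + k (B(t, k) = k + 8 = 8 + k)
V(I, u) = -4
V(107, B(2, -21)) + X(679) = -4 + 4*679**2 = -4 + 4*461041 = -4 + 1844164 = 1844160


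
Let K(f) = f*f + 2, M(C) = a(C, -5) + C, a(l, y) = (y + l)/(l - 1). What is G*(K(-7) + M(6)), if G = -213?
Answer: -60918/5 ≈ -12184.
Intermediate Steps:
a(l, y) = (l + y)/(-1 + l)
M(C) = C + (-5 + C)/(-1 + C) (M(C) = (C - 5)/(-1 + C) + C = (-5 + C)/(-1 + C) + C = C + (-5 + C)/(-1 + C))
K(f) = 2 + f**2 (K(f) = f**2 + 2 = 2 + f**2)
G*(K(-7) + M(6)) = -213*((2 + (-7)**2) + (-5 + 6**2)/(-1 + 6)) = -213*((2 + 49) + (-5 + 36)/5) = -213*(51 + (1/5)*31) = -213*(51 + 31/5) = -213*286/5 = -60918/5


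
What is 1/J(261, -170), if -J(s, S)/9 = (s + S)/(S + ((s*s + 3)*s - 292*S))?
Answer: -5943278/273 ≈ -21770.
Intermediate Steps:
J(s, S) = -9*(S + s)/(-291*S + s*(3 + s**2)) (J(s, S) = -9*(s + S)/(S + ((s*s + 3)*s - 292*S)) = -9*(S + s)/(S + ((s**2 + 3)*s - 292*S)) = -9*(S + s)/(S + ((3 + s**2)*s - 292*S)) = -9*(S + s)/(S + (s*(3 + s**2) - 292*S)) = -9*(S + s)/(S + (-292*S + s*(3 + s**2))) = -9*(S + s)/(-291*S + s*(3 + s**2)))
1/J(261, -170) = 1/(9*(-1*(-170) - 1*261)/(261**3 - 291*(-170) + 3*261)) = 1/(9*(170 - 261)/(17779581 + 49470 + 783)) = 1/(9*(-91)/17829834) = 1/(9*(1/17829834)*(-91)) = 1/(-273/5943278) = -5943278/273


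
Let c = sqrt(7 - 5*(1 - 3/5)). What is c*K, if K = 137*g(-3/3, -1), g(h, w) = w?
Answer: -137*sqrt(5) ≈ -306.34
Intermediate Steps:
K = -137 (K = 137*(-1) = -137)
c = sqrt(5) (c = sqrt(7 - 5*(1 - 3*1/5)) = sqrt(7 - 5*(1 - 3/5)) = sqrt(7 - 5*2/5) = sqrt(7 - 2) = sqrt(5) ≈ 2.2361)
c*K = sqrt(5)*(-137) = -137*sqrt(5)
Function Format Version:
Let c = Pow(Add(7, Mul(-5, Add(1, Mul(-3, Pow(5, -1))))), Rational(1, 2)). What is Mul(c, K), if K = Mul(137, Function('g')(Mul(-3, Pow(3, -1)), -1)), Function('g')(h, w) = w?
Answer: Mul(-137, Pow(5, Rational(1, 2))) ≈ -306.34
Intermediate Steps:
K = -137 (K = Mul(137, -1) = -137)
c = Pow(5, Rational(1, 2)) (c = Pow(Add(7, Mul(-5, Add(1, Mul(-3, Rational(1, 5))))), Rational(1, 2)) = Pow(Add(7, Mul(-5, Add(1, Rational(-3, 5)))), Rational(1, 2)) = Pow(Add(7, Mul(-5, Rational(2, 5))), Rational(1, 2)) = Pow(Add(7, -2), Rational(1, 2)) = Pow(5, Rational(1, 2)) ≈ 2.2361)
Mul(c, K) = Mul(Pow(5, Rational(1, 2)), -137) = Mul(-137, Pow(5, Rational(1, 2)))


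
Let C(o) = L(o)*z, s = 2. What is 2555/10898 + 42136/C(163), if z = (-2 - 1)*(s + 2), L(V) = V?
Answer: -113550137/5329122 ≈ -21.307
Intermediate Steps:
z = -12 (z = (-2 - 1)*(2 + 2) = -3*4 = -12)
C(o) = -12*o (C(o) = o*(-12) = -12*o)
2555/10898 + 42136/C(163) = 2555/10898 + 42136/((-12*163)) = 2555*(1/10898) + 42136/(-1956) = 2555/10898 + 42136*(-1/1956) = 2555/10898 - 10534/489 = -113550137/5329122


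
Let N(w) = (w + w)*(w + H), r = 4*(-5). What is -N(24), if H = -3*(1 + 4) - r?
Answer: -1392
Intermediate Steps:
r = -20
H = 5 (H = -3*(1 + 4) - 1*(-20) = -3*5 + 20 = -15 + 20 = 5)
N(w) = 2*w*(5 + w) (N(w) = (w + w)*(w + 5) = (2*w)*(5 + w) = 2*w*(5 + w))
-N(24) = -2*24*(5 + 24) = -2*24*29 = -1*1392 = -1392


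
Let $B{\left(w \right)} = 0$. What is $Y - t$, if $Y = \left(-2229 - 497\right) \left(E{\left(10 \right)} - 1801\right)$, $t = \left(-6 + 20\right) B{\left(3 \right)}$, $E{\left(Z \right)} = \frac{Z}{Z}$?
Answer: $4906800$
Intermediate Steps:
$E{\left(Z \right)} = 1$
$t = 0$ ($t = \left(-6 + 20\right) 0 = 14 \cdot 0 = 0$)
$Y = 4906800$ ($Y = \left(-2229 - 497\right) \left(1 - 1801\right) = \left(-2726\right) \left(-1800\right) = 4906800$)
$Y - t = 4906800 - 0 = 4906800 + 0 = 4906800$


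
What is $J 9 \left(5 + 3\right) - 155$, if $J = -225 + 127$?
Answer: $-7211$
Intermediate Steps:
$J = -98$
$J 9 \left(5 + 3\right) - 155 = - 98 \cdot 9 \left(5 + 3\right) - 155 = - 98 \cdot 9 \cdot 8 - 155 = \left(-98\right) 72 - 155 = -7056 - 155 = -7211$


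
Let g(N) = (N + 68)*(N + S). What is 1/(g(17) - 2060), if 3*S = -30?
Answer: -1/1465 ≈ -0.00068259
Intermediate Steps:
S = -10 (S = (⅓)*(-30) = -10)
g(N) = (-10 + N)*(68 + N) (g(N) = (N + 68)*(N - 10) = (68 + N)*(-10 + N) = (-10 + N)*(68 + N))
1/(g(17) - 2060) = 1/((-680 + 17² + 58*17) - 2060) = 1/((-680 + 289 + 986) - 2060) = 1/(595 - 2060) = 1/(-1465) = -1/1465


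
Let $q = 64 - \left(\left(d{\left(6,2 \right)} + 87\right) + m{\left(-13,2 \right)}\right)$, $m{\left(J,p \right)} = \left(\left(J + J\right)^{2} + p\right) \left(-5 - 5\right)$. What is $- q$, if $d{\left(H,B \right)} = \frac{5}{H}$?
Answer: $- \frac{40537}{6} \approx -6756.2$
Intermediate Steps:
$m{\left(J,p \right)} = - 40 J^{2} - 10 p$ ($m{\left(J,p \right)} = \left(\left(2 J\right)^{2} + p\right) \left(-10\right) = \left(4 J^{2} + p\right) \left(-10\right) = \left(p + 4 J^{2}\right) \left(-10\right) = - 40 J^{2} - 10 p$)
$q = \frac{40537}{6}$ ($q = 64 - \left(\left(\frac{5}{6} + 87\right) - \left(20 + 40 \left(-13\right)^{2}\right)\right) = 64 - \left(\left(5 \cdot \frac{1}{6} + 87\right) - 6780\right) = 64 - \left(\left(\frac{5}{6} + 87\right) - 6780\right) = 64 - \left(\frac{527}{6} - 6780\right) = 64 - - \frac{40153}{6} = 64 + \frac{40153}{6} = \frac{40537}{6} \approx 6756.2$)
$- q = \left(-1\right) \frac{40537}{6} = - \frac{40537}{6}$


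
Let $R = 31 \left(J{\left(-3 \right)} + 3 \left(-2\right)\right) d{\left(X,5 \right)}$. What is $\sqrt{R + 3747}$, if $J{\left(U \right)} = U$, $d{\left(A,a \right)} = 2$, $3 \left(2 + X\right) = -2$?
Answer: $\sqrt{3189} \approx 56.471$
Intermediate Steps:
$X = - \frac{8}{3}$ ($X = -2 + \frac{1}{3} \left(-2\right) = -2 - \frac{2}{3} = - \frac{8}{3} \approx -2.6667$)
$R = -558$ ($R = 31 \left(-3 + 3 \left(-2\right)\right) 2 = 31 \left(-3 - 6\right) 2 = 31 \left(-9\right) 2 = \left(-279\right) 2 = -558$)
$\sqrt{R + 3747} = \sqrt{-558 + 3747} = \sqrt{3189}$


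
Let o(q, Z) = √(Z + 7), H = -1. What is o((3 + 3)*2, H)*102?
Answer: 102*√6 ≈ 249.85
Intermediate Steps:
o(q, Z) = √(7 + Z)
o((3 + 3)*2, H)*102 = √(7 - 1)*102 = √6*102 = 102*√6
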